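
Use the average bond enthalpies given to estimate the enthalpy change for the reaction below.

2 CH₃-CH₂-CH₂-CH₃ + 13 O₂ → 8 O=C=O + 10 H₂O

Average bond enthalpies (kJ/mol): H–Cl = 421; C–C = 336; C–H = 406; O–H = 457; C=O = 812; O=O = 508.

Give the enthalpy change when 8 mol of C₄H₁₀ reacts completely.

ΔH = −21568 kJ

Bonds broken (reactants):
  C–C: 6 × 336 = 2016
  C–H: 20 × 406 = 8120
  O=O: 13 × 508 = 6604
  Σ(broken) = 16740 kJ
Bonds formed (products):
  C=O: 16 × 812 = 12992
  O–H: 20 × 457 = 9140
  Σ(formed) = 22132 kJ
ΔH = Σ(broken) − Σ(formed) = 16740 − 22132 = −5392 kJ
For 4× the reaction as written: 4 × (−5392) = −21568 kJ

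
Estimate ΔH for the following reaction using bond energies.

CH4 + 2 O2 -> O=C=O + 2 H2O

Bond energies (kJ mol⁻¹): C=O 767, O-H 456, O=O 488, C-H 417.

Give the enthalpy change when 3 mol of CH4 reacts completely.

ΔH = −2142 kJ

Bonds broken (reactants):
  C-H: 4 × 417 = 1668
  O=O: 2 × 488 = 976
  Σ(broken) = 2644 kJ
Bonds formed (products):
  C=O: 2 × 767 = 1534
  O-H: 4 × 456 = 1824
  Σ(formed) = 3358 kJ
ΔH = Σ(broken) − Σ(formed) = 2644 − 3358 = −714 kJ
For 3× the reaction as written: 3 × (−714) = −2142 kJ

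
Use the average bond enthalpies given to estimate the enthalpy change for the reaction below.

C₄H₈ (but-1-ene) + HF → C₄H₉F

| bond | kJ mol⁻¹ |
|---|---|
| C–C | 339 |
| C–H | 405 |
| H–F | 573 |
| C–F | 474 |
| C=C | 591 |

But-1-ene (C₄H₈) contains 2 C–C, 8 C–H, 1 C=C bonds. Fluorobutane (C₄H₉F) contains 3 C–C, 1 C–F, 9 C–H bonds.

Bonds broken (reactants):
  C–C: 2 × 339 = 678
  C–H: 8 × 405 = 3240
  C=C: 1 × 591 = 591
  H–F: 1 × 573 = 573
  Σ(broken) = 5082 kJ
Bonds formed (products):
  C–C: 3 × 339 = 1017
  C–F: 1 × 474 = 474
  C–H: 9 × 405 = 3645
  Σ(formed) = 5136 kJ
ΔH = Σ(broken) − Σ(formed) = 5082 − 5136 = −54 kJ

ΔH ≈ −54 kJ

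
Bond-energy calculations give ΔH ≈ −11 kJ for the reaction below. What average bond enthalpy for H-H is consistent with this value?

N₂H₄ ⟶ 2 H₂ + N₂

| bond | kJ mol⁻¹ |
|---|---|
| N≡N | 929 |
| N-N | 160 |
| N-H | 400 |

D(H-H) ≈ 421 kJ/mol

Let D be the H-H bond energy.
Σ(broken) = 4×400 + 1×160 = 1760
Σ(formed) = 2×D + 1×929 = 929 + 2D
ΔH = Σ(broken) − Σ(formed) = (1760) − (929 + 2D) = +831 − 2D
Setting this equal to −11 kJ gives 2D = 842, so D = 421 kJ/mol.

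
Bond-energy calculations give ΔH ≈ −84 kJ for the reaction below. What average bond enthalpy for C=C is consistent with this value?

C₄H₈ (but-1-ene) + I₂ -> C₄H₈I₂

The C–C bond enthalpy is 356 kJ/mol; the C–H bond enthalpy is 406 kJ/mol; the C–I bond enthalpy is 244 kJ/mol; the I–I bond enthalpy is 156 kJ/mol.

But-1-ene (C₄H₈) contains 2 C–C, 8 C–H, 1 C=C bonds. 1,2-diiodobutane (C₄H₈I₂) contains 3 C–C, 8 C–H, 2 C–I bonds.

Let D be the C=C bond energy.
Σ(broken) = 2×356 + 8×406 + 1×D + 1×156 = 4116 + D
Σ(formed) = 3×356 + 8×406 + 2×244 = 4804
ΔH = Σ(broken) − Σ(formed) = (4116 + D) − (4804) = −688 + D
Setting this equal to −84 kJ gives D = 604 kJ/mol.

D(C=C) ≈ 604 kJ/mol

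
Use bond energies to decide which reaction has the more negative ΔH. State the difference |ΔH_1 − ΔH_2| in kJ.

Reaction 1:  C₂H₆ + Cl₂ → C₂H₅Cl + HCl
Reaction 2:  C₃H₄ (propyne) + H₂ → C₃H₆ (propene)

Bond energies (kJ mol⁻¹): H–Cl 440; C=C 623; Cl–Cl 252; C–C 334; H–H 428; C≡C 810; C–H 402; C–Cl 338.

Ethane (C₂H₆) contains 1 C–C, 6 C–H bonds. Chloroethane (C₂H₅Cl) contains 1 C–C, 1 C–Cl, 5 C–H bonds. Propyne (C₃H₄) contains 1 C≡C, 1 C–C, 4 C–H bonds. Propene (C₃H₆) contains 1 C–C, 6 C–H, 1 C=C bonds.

Reaction 1:
  Bonds broken (reactants):
    C–C: 1 × 334 = 334
    C–H: 6 × 402 = 2412
    Cl–Cl: 1 × 252 = 252
    Σ(broken) = 2998 kJ
  Bonds formed (products):
    C–C: 1 × 334 = 334
    C–Cl: 1 × 338 = 338
    C–H: 5 × 402 = 2010
    H–Cl: 1 × 440 = 440
    Σ(formed) = 3122 kJ
  ΔH_1 = 2998 − 3122 = −124 kJ
Reaction 2:
  Bonds broken (reactants):
    C≡C: 1 × 810 = 810
    C–C: 1 × 334 = 334
    C–H: 4 × 402 = 1608
    H–H: 1 × 428 = 428
    Σ(broken) = 3180 kJ
  Bonds formed (products):
    C–C: 1 × 334 = 334
    C–H: 6 × 402 = 2412
    C=C: 1 × 623 = 623
    Σ(formed) = 3369 kJ
  ΔH_2 = 3180 − 3369 = −189 kJ
ΔH_1 − ΔH_2 = +65 kJ, so reaction 2 has the more negative ΔH; |ΔH_1 − ΔH_2| = 65 kJ.

Reaction 2, by 65 kJ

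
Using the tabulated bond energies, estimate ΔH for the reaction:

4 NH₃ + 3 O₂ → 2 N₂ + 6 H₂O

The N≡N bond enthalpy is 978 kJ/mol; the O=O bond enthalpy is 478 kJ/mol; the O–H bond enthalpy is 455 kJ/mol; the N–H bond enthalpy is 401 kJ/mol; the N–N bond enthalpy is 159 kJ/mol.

Bonds broken (reactants):
  N–H: 12 × 401 = 4812
  O=O: 3 × 478 = 1434
  Σ(broken) = 6246 kJ
Bonds formed (products):
  N≡N: 2 × 978 = 1956
  O–H: 12 × 455 = 5460
  Σ(formed) = 7416 kJ
ΔH = Σ(broken) − Σ(formed) = 6246 − 7416 = −1170 kJ

ΔH ≈ −1170 kJ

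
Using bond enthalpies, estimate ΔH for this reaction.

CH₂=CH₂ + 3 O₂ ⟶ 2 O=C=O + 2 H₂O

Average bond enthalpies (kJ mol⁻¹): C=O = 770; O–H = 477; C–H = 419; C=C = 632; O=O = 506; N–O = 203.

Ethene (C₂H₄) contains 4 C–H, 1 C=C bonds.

Bonds broken (reactants):
  C–H: 4 × 419 = 1676
  C=C: 1 × 632 = 632
  O=O: 3 × 506 = 1518
  Σ(broken) = 3826 kJ
Bonds formed (products):
  C=O: 4 × 770 = 3080
  O–H: 4 × 477 = 1908
  Σ(formed) = 4988 kJ
ΔH = Σ(broken) − Σ(formed) = 3826 − 4988 = −1162 kJ

ΔH ≈ −1162 kJ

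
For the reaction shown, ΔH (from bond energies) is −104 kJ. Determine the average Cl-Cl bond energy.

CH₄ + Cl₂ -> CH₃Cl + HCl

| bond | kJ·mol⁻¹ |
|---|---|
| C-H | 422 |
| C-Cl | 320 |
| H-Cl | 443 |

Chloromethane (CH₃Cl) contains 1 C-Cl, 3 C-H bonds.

Let D be the Cl-Cl bond energy.
Σ(broken) = 4×422 + 1×D = 1688 + D
Σ(formed) = 1×320 + 3×422 + 1×443 = 2029
ΔH = Σ(broken) − Σ(formed) = (1688 + D) − (2029) = −341 + D
Setting this equal to −104 kJ gives D = 237 kJ/mol.

D(Cl-Cl) ≈ 237 kJ/mol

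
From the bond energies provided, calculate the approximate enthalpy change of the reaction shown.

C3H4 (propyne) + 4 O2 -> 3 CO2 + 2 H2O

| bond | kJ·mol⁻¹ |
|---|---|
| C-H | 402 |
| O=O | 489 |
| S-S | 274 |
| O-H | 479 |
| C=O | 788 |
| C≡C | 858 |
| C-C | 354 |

Bonds broken (reactants):
  C≡C: 1 × 858 = 858
  C-C: 1 × 354 = 354
  C-H: 4 × 402 = 1608
  O=O: 4 × 489 = 1956
  Σ(broken) = 4776 kJ
Bonds formed (products):
  C=O: 6 × 788 = 4728
  O-H: 4 × 479 = 1916
  Σ(formed) = 6644 kJ
ΔH = Σ(broken) − Σ(formed) = 4776 − 6644 = −1868 kJ

ΔH ≈ −1868 kJ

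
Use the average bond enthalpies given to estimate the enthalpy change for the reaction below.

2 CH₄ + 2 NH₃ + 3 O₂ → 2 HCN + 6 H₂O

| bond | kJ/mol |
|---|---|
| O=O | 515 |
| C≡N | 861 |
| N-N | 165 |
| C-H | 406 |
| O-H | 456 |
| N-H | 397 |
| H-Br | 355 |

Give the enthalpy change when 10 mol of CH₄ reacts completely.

ΔH = −4155 kJ

Bonds broken (reactants):
  C-H: 8 × 406 = 3248
  N-H: 6 × 397 = 2382
  O=O: 3 × 515 = 1545
  Σ(broken) = 7175 kJ
Bonds formed (products):
  C≡N: 2 × 861 = 1722
  C-H: 2 × 406 = 812
  O-H: 12 × 456 = 5472
  Σ(formed) = 8006 kJ
ΔH = Σ(broken) − Σ(formed) = 7175 − 8006 = −831 kJ
For 5× the reaction as written: 5 × (−831) = −4155 kJ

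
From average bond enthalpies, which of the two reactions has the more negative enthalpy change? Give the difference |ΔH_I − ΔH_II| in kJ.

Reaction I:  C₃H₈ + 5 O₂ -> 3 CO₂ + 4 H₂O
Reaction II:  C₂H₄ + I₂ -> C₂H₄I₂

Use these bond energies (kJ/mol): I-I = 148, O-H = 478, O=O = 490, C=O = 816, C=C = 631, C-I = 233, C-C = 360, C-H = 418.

Reaction I, by 2159 kJ

Reaction I:
  Bonds broken (reactants):
    C-C: 2 × 360 = 720
    C-H: 8 × 418 = 3344
    O=O: 5 × 490 = 2450
    Σ(broken) = 6514 kJ
  Bonds formed (products):
    C=O: 6 × 816 = 4896
    O-H: 8 × 478 = 3824
    Σ(formed) = 8720 kJ
  ΔH_I = 6514 − 8720 = −2206 kJ
Reaction II:
  Bonds broken (reactants):
    C-H: 4 × 418 = 1672
    C=C: 1 × 631 = 631
    I-I: 1 × 148 = 148
    Σ(broken) = 2451 kJ
  Bonds formed (products):
    C-C: 1 × 360 = 360
    C-H: 4 × 418 = 1672
    C-I: 2 × 233 = 466
    Σ(formed) = 2498 kJ
  ΔH_II = 2451 − 2498 = −47 kJ
ΔH_I − ΔH_II = −2159 kJ, so reaction I has the more negative ΔH; |ΔH_I − ΔH_II| = 2159 kJ.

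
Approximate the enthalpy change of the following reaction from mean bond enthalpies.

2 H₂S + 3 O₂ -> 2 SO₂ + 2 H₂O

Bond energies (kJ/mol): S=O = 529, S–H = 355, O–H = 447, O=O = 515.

ΔH ≈ −939 kJ

Bonds broken (reactants):
  O=O: 3 × 515 = 1545
  S–H: 4 × 355 = 1420
  Σ(broken) = 2965 kJ
Bonds formed (products):
  O–H: 4 × 447 = 1788
  S=O: 4 × 529 = 2116
  Σ(formed) = 3904 kJ
ΔH = Σ(broken) − Σ(formed) = 2965 − 3904 = −939 kJ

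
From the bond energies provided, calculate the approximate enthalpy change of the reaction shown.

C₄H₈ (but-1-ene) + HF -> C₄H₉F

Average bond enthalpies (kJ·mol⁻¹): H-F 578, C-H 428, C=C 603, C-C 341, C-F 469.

ΔH ≈ −57 kJ

Bonds broken (reactants):
  C-C: 2 × 341 = 682
  C-H: 8 × 428 = 3424
  C=C: 1 × 603 = 603
  H-F: 1 × 578 = 578
  Σ(broken) = 5287 kJ
Bonds formed (products):
  C-C: 3 × 341 = 1023
  C-F: 1 × 469 = 469
  C-H: 9 × 428 = 3852
  Σ(formed) = 5344 kJ
ΔH = Σ(broken) − Σ(formed) = 5287 − 5344 = −57 kJ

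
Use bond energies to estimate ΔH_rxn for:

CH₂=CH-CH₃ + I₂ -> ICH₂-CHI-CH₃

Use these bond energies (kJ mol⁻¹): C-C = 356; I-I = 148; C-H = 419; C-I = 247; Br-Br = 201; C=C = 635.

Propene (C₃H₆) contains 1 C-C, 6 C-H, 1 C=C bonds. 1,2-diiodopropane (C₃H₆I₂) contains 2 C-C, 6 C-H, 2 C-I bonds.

ΔH ≈ −67 kJ

Bonds broken (reactants):
  C-C: 1 × 356 = 356
  C-H: 6 × 419 = 2514
  C=C: 1 × 635 = 635
  I-I: 1 × 148 = 148
  Σ(broken) = 3653 kJ
Bonds formed (products):
  C-C: 2 × 356 = 712
  C-H: 6 × 419 = 2514
  C-I: 2 × 247 = 494
  Σ(formed) = 3720 kJ
ΔH = Σ(broken) − Σ(formed) = 3653 − 3720 = −67 kJ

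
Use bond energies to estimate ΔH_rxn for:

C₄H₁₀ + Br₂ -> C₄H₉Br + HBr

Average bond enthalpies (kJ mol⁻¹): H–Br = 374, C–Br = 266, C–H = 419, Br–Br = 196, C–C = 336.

ΔH ≈ −25 kJ

Bonds broken (reactants):
  Br–Br: 1 × 196 = 196
  C–C: 3 × 336 = 1008
  C–H: 10 × 419 = 4190
  Σ(broken) = 5394 kJ
Bonds formed (products):
  C–Br: 1 × 266 = 266
  C–C: 3 × 336 = 1008
  C–H: 9 × 419 = 3771
  H–Br: 1 × 374 = 374
  Σ(formed) = 5419 kJ
ΔH = Σ(broken) − Σ(formed) = 5394 − 5419 = −25 kJ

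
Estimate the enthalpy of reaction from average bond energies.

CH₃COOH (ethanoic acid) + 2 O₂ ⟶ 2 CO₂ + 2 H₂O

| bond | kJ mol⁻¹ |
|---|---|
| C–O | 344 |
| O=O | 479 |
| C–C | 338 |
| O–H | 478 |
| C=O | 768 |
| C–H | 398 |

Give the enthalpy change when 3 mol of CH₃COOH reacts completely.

Bonds broken (reactants):
  C–C: 1 × 338 = 338
  C–H: 3 × 398 = 1194
  C–O: 1 × 344 = 344
  C=O: 1 × 768 = 768
  O–H: 1 × 478 = 478
  O=O: 2 × 479 = 958
  Σ(broken) = 4080 kJ
Bonds formed (products):
  C=O: 4 × 768 = 3072
  O–H: 4 × 478 = 1912
  Σ(formed) = 4984 kJ
ΔH = Σ(broken) − Σ(formed) = 4080 − 4984 = −904 kJ
For 3× the reaction as written: 3 × (−904) = −2712 kJ

ΔH = −2712 kJ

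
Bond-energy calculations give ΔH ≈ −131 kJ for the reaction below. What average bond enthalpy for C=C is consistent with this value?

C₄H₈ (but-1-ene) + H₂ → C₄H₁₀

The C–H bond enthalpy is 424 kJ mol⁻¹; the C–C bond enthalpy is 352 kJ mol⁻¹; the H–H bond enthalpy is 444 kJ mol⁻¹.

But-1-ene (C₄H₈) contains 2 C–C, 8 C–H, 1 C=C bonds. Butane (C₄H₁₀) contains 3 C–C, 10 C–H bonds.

Let D be the C=C bond energy.
Σ(broken) = 2×352 + 8×424 + 1×D + 1×444 = 4540 + D
Σ(formed) = 3×352 + 10×424 = 5296
ΔH = Σ(broken) − Σ(formed) = (4540 + D) − (5296) = −756 + D
Setting this equal to −131 kJ gives D = 625 kJ/mol.

D(C=C) ≈ 625 kJ/mol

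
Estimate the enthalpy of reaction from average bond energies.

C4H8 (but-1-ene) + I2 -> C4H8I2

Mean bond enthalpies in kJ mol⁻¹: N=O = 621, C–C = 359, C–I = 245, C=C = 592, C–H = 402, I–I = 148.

Bonds broken (reactants):
  C–C: 2 × 359 = 718
  C–H: 8 × 402 = 3216
  C=C: 1 × 592 = 592
  I–I: 1 × 148 = 148
  Σ(broken) = 4674 kJ
Bonds formed (products):
  C–C: 3 × 359 = 1077
  C–H: 8 × 402 = 3216
  C–I: 2 × 245 = 490
  Σ(formed) = 4783 kJ
ΔH = Σ(broken) − Σ(formed) = 4674 − 4783 = −109 kJ

ΔH ≈ −109 kJ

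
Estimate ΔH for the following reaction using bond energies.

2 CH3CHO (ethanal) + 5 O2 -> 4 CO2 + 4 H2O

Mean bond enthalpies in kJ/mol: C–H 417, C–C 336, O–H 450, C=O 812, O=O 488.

Bonds broken (reactants):
  C–C: 2 × 336 = 672
  C–H: 8 × 417 = 3336
  C=O: 2 × 812 = 1624
  O=O: 5 × 488 = 2440
  Σ(broken) = 8072 kJ
Bonds formed (products):
  C=O: 8 × 812 = 6496
  O–H: 8 × 450 = 3600
  Σ(formed) = 10096 kJ
ΔH = Σ(broken) − Σ(formed) = 8072 − 10096 = −2024 kJ

ΔH ≈ −2024 kJ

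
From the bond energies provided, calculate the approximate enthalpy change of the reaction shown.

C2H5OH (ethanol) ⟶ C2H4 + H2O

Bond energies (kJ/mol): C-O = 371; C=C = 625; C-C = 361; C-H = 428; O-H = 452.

ΔH ≈ +83 kJ

Bonds broken (reactants):
  C-C: 1 × 361 = 361
  C-H: 5 × 428 = 2140
  C-O: 1 × 371 = 371
  O-H: 1 × 452 = 452
  Σ(broken) = 3324 kJ
Bonds formed (products):
  C-H: 4 × 428 = 1712
  C=C: 1 × 625 = 625
  O-H: 2 × 452 = 904
  Σ(formed) = 3241 kJ
ΔH = Σ(broken) − Σ(formed) = 3324 − 3241 = +83 kJ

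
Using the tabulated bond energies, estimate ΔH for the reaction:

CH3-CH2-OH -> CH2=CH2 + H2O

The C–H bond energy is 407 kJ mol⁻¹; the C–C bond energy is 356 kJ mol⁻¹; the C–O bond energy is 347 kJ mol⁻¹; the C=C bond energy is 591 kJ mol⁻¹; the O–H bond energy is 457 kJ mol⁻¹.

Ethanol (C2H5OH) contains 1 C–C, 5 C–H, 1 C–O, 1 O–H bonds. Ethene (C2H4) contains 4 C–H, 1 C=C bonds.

Bonds broken (reactants):
  C–C: 1 × 356 = 356
  C–H: 5 × 407 = 2035
  C–O: 1 × 347 = 347
  O–H: 1 × 457 = 457
  Σ(broken) = 3195 kJ
Bonds formed (products):
  C–H: 4 × 407 = 1628
  C=C: 1 × 591 = 591
  O–H: 2 × 457 = 914
  Σ(formed) = 3133 kJ
ΔH = Σ(broken) − Σ(formed) = 3195 − 3133 = +62 kJ

ΔH ≈ +62 kJ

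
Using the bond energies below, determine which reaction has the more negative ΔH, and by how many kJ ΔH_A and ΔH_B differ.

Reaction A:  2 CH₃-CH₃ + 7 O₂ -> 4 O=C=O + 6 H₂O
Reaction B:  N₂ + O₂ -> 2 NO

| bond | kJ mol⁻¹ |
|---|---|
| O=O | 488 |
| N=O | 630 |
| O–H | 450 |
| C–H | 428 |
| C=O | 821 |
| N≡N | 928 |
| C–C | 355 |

Reaction A, by 2862 kJ

Reaction A:
  Bonds broken (reactants):
    C–C: 2 × 355 = 710
    C–H: 12 × 428 = 5136
    O=O: 7 × 488 = 3416
    Σ(broken) = 9262 kJ
  Bonds formed (products):
    C=O: 8 × 821 = 6568
    O–H: 12 × 450 = 5400
    Σ(formed) = 11968 kJ
  ΔH_A = 9262 − 11968 = −2706 kJ
Reaction B:
  Bonds broken (reactants):
    N≡N: 1 × 928 = 928
    O=O: 1 × 488 = 488
    Σ(broken) = 1416 kJ
  Bonds formed (products):
    N=O: 2 × 630 = 1260
    Σ(formed) = 1260 kJ
  ΔH_B = 1416 − 1260 = +156 kJ
ΔH_A − ΔH_B = −2862 kJ, so reaction A has the more negative ΔH; |ΔH_A − ΔH_B| = 2862 kJ.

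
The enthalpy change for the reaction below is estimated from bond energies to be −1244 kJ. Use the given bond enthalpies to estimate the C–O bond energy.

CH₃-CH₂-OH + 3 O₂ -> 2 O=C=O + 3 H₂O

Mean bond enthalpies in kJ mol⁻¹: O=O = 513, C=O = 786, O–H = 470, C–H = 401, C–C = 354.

Let D be the C–O bond energy.
Σ(broken) = 1×354 + 5×401 + 1×D + 1×470 + 3×513 = 4368 + D
Σ(formed) = 4×786 + 6×470 = 5964
ΔH = Σ(broken) − Σ(formed) = (4368 + D) − (5964) = −1596 + D
Setting this equal to −1244 kJ gives D = 352 kJ/mol.

D(C–O) ≈ 352 kJ/mol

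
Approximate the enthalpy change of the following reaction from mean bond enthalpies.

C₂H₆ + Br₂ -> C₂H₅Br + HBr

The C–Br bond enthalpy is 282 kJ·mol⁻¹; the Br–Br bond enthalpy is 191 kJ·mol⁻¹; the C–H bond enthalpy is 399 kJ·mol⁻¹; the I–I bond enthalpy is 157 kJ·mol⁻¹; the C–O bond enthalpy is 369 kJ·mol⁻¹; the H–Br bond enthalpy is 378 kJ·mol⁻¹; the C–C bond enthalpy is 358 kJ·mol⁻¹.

Bonds broken (reactants):
  Br–Br: 1 × 191 = 191
  C–C: 1 × 358 = 358
  C–H: 6 × 399 = 2394
  Σ(broken) = 2943 kJ
Bonds formed (products):
  C–Br: 1 × 282 = 282
  C–C: 1 × 358 = 358
  C–H: 5 × 399 = 1995
  H–Br: 1 × 378 = 378
  Σ(formed) = 3013 kJ
ΔH = Σ(broken) − Σ(formed) = 2943 − 3013 = −70 kJ

ΔH ≈ −70 kJ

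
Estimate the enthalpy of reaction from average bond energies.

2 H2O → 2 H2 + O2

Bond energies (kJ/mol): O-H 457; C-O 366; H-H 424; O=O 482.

ΔH ≈ +498 kJ

Bonds broken (reactants):
  O-H: 4 × 457 = 1828
  Σ(broken) = 1828 kJ
Bonds formed (products):
  H-H: 2 × 424 = 848
  O=O: 1 × 482 = 482
  Σ(formed) = 1330 kJ
ΔH = Σ(broken) − Σ(formed) = 1828 − 1330 = +498 kJ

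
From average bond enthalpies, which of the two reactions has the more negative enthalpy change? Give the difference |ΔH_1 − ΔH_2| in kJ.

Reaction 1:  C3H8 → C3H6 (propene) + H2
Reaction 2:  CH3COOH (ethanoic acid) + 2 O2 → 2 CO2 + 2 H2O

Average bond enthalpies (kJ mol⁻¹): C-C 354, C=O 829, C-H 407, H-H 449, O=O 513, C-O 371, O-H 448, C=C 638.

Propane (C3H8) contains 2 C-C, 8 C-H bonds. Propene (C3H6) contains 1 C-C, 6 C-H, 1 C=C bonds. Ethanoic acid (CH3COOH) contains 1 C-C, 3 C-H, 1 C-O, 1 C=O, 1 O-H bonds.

Reaction 2, by 940 kJ

Reaction 1:
  Bonds broken (reactants):
    C-C: 2 × 354 = 708
    C-H: 8 × 407 = 3256
    Σ(broken) = 3964 kJ
  Bonds formed (products):
    C-C: 1 × 354 = 354
    C-H: 6 × 407 = 2442
    C=C: 1 × 638 = 638
    H-H: 1 × 449 = 449
    Σ(formed) = 3883 kJ
  ΔH_1 = 3964 − 3883 = +81 kJ
Reaction 2:
  Bonds broken (reactants):
    C-C: 1 × 354 = 354
    C-H: 3 × 407 = 1221
    C-O: 1 × 371 = 371
    C=O: 1 × 829 = 829
    O-H: 1 × 448 = 448
    O=O: 2 × 513 = 1026
    Σ(broken) = 4249 kJ
  Bonds formed (products):
    C=O: 4 × 829 = 3316
    O-H: 4 × 448 = 1792
    Σ(formed) = 5108 kJ
  ΔH_2 = 4249 − 5108 = −859 kJ
ΔH_1 − ΔH_2 = +940 kJ, so reaction 2 has the more negative ΔH; |ΔH_1 − ΔH_2| = 940 kJ.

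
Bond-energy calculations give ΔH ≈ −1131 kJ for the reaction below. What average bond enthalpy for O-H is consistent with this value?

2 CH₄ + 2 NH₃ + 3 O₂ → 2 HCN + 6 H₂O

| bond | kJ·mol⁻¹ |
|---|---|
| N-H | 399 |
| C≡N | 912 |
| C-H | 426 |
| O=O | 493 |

Let D be the O-H bond energy.
Σ(broken) = 8×426 + 6×399 + 3×493 = 7281
Σ(formed) = 2×912 + 2×426 + 12×D = 2676 + 12D
ΔH = Σ(broken) − Σ(formed) = (7281) − (2676 + 12D) = +4605 − 12D
Setting this equal to −1131 kJ gives 12D = 5736, so D = 478 kJ/mol.

D(O-H) ≈ 478 kJ/mol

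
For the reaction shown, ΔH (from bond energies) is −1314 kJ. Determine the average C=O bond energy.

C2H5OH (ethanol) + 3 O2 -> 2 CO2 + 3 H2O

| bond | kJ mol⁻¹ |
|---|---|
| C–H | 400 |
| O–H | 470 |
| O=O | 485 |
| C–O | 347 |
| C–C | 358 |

Let D be the C=O bond energy.
Σ(broken) = 1×358 + 5×400 + 1×347 + 1×470 + 3×485 = 4630
Σ(formed) = 4×D + 6×470 = 2820 + 4D
ΔH = Σ(broken) − Σ(formed) = (4630) − (2820 + 4D) = +1810 − 4D
Setting this equal to −1314 kJ gives 4D = 3124, so D = 781 kJ/mol.

D(C=O) ≈ 781 kJ/mol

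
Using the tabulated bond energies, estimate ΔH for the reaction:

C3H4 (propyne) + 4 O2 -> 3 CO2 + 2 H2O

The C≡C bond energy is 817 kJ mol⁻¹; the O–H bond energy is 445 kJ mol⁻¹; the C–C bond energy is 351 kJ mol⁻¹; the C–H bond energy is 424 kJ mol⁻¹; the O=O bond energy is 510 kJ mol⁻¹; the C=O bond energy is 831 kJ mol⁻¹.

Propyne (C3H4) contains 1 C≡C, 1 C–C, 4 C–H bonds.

Bonds broken (reactants):
  C≡C: 1 × 817 = 817
  C–C: 1 × 351 = 351
  C–H: 4 × 424 = 1696
  O=O: 4 × 510 = 2040
  Σ(broken) = 4904 kJ
Bonds formed (products):
  C=O: 6 × 831 = 4986
  O–H: 4 × 445 = 1780
  Σ(formed) = 6766 kJ
ΔH = Σ(broken) − Σ(formed) = 4904 − 6766 = −1862 kJ

ΔH ≈ −1862 kJ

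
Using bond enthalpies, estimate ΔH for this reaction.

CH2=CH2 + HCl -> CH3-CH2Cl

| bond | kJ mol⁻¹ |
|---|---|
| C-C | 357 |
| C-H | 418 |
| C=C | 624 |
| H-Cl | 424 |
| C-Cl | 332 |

ΔH ≈ −59 kJ

Bonds broken (reactants):
  C-H: 4 × 418 = 1672
  C=C: 1 × 624 = 624
  H-Cl: 1 × 424 = 424
  Σ(broken) = 2720 kJ
Bonds formed (products):
  C-C: 1 × 357 = 357
  C-Cl: 1 × 332 = 332
  C-H: 5 × 418 = 2090
  Σ(formed) = 2779 kJ
ΔH = Σ(broken) − Σ(formed) = 2720 − 2779 = −59 kJ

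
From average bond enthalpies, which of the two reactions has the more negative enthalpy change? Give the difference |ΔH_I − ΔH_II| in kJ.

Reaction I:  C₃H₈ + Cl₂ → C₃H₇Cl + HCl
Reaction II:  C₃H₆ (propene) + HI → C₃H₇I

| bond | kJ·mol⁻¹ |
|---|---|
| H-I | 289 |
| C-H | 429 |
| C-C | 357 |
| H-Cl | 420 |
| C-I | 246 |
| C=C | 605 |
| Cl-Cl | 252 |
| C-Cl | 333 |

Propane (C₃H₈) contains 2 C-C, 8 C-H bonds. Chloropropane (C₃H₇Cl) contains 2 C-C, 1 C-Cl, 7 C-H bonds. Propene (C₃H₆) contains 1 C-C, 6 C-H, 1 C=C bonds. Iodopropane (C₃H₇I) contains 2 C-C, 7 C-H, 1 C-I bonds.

Reaction I:
  Bonds broken (reactants):
    C-C: 2 × 357 = 714
    C-H: 8 × 429 = 3432
    Cl-Cl: 1 × 252 = 252
    Σ(broken) = 4398 kJ
  Bonds formed (products):
    C-C: 2 × 357 = 714
    C-Cl: 1 × 333 = 333
    C-H: 7 × 429 = 3003
    H-Cl: 1 × 420 = 420
    Σ(formed) = 4470 kJ
  ΔH_I = 4398 − 4470 = −72 kJ
Reaction II:
  Bonds broken (reactants):
    C-C: 1 × 357 = 357
    C-H: 6 × 429 = 2574
    C=C: 1 × 605 = 605
    H-I: 1 × 289 = 289
    Σ(broken) = 3825 kJ
  Bonds formed (products):
    C-C: 2 × 357 = 714
    C-H: 7 × 429 = 3003
    C-I: 1 × 246 = 246
    Σ(formed) = 3963 kJ
  ΔH_II = 3825 − 3963 = −138 kJ
ΔH_I − ΔH_II = +66 kJ, so reaction II has the more negative ΔH; |ΔH_I − ΔH_II| = 66 kJ.

Reaction II, by 66 kJ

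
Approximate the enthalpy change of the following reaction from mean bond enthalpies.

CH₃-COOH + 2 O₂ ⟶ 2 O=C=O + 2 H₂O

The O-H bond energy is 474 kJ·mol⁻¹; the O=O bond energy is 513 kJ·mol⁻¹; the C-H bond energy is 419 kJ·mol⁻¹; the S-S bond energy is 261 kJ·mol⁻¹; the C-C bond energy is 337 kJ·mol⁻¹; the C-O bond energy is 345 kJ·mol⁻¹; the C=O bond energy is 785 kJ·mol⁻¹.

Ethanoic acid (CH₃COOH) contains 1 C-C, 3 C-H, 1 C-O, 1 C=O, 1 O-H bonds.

Bonds broken (reactants):
  C-C: 1 × 337 = 337
  C-H: 3 × 419 = 1257
  C-O: 1 × 345 = 345
  C=O: 1 × 785 = 785
  O-H: 1 × 474 = 474
  O=O: 2 × 513 = 1026
  Σ(broken) = 4224 kJ
Bonds formed (products):
  C=O: 4 × 785 = 3140
  O-H: 4 × 474 = 1896
  Σ(formed) = 5036 kJ
ΔH = Σ(broken) − Σ(formed) = 4224 − 5036 = −812 kJ

ΔH ≈ −812 kJ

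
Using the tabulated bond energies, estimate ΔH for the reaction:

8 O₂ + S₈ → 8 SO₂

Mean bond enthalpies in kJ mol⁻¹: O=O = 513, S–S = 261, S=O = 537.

ΔH ≈ −2400 kJ

Bonds broken (reactants):
  O=O: 8 × 513 = 4104
  S–S: 8 × 261 = 2088
  Σ(broken) = 6192 kJ
Bonds formed (products):
  S=O: 16 × 537 = 8592
  Σ(formed) = 8592 kJ
ΔH = Σ(broken) − Σ(formed) = 6192 − 8592 = −2400 kJ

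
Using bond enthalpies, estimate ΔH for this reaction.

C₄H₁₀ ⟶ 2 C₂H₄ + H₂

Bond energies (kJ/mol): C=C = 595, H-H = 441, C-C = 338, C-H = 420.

Bonds broken (reactants):
  C-C: 3 × 338 = 1014
  C-H: 10 × 420 = 4200
  Σ(broken) = 5214 kJ
Bonds formed (products):
  C-H: 8 × 420 = 3360
  C=C: 2 × 595 = 1190
  H-H: 1 × 441 = 441
  Σ(formed) = 4991 kJ
ΔH = Σ(broken) − Σ(formed) = 5214 − 4991 = +223 kJ

ΔH ≈ +223 kJ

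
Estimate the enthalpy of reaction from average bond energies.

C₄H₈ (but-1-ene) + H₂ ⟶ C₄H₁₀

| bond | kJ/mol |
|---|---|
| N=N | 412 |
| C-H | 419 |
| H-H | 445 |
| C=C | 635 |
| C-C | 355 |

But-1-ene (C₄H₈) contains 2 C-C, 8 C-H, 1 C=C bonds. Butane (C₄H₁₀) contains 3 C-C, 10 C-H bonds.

ΔH ≈ −113 kJ

Bonds broken (reactants):
  C-C: 2 × 355 = 710
  C-H: 8 × 419 = 3352
  C=C: 1 × 635 = 635
  H-H: 1 × 445 = 445
  Σ(broken) = 5142 kJ
Bonds formed (products):
  C-C: 3 × 355 = 1065
  C-H: 10 × 419 = 4190
  Σ(formed) = 5255 kJ
ΔH = Σ(broken) − Σ(formed) = 5142 − 5255 = −113 kJ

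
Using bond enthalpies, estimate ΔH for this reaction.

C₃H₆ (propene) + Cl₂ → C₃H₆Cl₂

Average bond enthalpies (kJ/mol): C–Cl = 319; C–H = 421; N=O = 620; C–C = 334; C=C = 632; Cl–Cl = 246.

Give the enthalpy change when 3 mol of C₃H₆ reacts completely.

ΔH = −282 kJ

Bonds broken (reactants):
  C–C: 1 × 334 = 334
  C–H: 6 × 421 = 2526
  C=C: 1 × 632 = 632
  Cl–Cl: 1 × 246 = 246
  Σ(broken) = 3738 kJ
Bonds formed (products):
  C–C: 2 × 334 = 668
  C–Cl: 2 × 319 = 638
  C–H: 6 × 421 = 2526
  Σ(formed) = 3832 kJ
ΔH = Σ(broken) − Σ(formed) = 3738 − 3832 = −94 kJ
For 3× the reaction as written: 3 × (−94) = −282 kJ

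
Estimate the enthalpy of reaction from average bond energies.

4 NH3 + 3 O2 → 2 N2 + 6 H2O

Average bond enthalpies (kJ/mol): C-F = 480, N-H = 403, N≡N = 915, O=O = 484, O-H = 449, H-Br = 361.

ΔH ≈ −930 kJ

Bonds broken (reactants):
  N-H: 12 × 403 = 4836
  O=O: 3 × 484 = 1452
  Σ(broken) = 6288 kJ
Bonds formed (products):
  N≡N: 2 × 915 = 1830
  O-H: 12 × 449 = 5388
  Σ(formed) = 7218 kJ
ΔH = Σ(broken) − Σ(formed) = 6288 − 7218 = −930 kJ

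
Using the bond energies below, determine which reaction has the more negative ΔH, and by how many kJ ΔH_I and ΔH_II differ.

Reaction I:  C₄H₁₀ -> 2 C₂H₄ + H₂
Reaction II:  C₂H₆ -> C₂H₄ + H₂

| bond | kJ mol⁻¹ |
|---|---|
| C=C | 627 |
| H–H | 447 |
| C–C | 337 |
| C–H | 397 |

Reaction I:
  Bonds broken (reactants):
    C–C: 3 × 337 = 1011
    C–H: 10 × 397 = 3970
    Σ(broken) = 4981 kJ
  Bonds formed (products):
    C–H: 8 × 397 = 3176
    C=C: 2 × 627 = 1254
    H–H: 1 × 447 = 447
    Σ(formed) = 4877 kJ
  ΔH_I = 4981 − 4877 = +104 kJ
Reaction II:
  Bonds broken (reactants):
    C–C: 1 × 337 = 337
    C–H: 6 × 397 = 2382
    Σ(broken) = 2719 kJ
  Bonds formed (products):
    C–H: 4 × 397 = 1588
    C=C: 1 × 627 = 627
    H–H: 1 × 447 = 447
    Σ(formed) = 2662 kJ
  ΔH_II = 2719 − 2662 = +57 kJ
ΔH_I − ΔH_II = +47 kJ, so reaction II has the more negative ΔH; |ΔH_I − ΔH_II| = 47 kJ.

Reaction II, by 47 kJ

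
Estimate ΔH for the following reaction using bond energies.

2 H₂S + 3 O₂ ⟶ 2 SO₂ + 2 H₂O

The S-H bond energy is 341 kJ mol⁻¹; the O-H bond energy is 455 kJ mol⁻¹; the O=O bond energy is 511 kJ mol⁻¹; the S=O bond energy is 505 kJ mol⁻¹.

ΔH ≈ −943 kJ

Bonds broken (reactants):
  O=O: 3 × 511 = 1533
  S-H: 4 × 341 = 1364
  Σ(broken) = 2897 kJ
Bonds formed (products):
  O-H: 4 × 455 = 1820
  S=O: 4 × 505 = 2020
  Σ(formed) = 3840 kJ
ΔH = Σ(broken) − Σ(formed) = 2897 − 3840 = −943 kJ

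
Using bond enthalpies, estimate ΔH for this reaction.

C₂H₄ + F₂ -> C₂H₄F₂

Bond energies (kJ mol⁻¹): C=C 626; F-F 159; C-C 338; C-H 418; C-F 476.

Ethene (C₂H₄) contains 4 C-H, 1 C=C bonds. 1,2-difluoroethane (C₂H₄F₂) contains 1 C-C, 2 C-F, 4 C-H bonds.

Bonds broken (reactants):
  C-H: 4 × 418 = 1672
  C=C: 1 × 626 = 626
  F-F: 1 × 159 = 159
  Σ(broken) = 2457 kJ
Bonds formed (products):
  C-C: 1 × 338 = 338
  C-F: 2 × 476 = 952
  C-H: 4 × 418 = 1672
  Σ(formed) = 2962 kJ
ΔH = Σ(broken) − Σ(formed) = 2457 − 2962 = −505 kJ

ΔH ≈ −505 kJ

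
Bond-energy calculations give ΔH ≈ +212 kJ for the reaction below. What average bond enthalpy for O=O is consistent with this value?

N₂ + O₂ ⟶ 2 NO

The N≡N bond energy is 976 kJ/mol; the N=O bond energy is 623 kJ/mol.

Let D be the O=O bond energy.
Σ(broken) = 1×976 + 1×D = 976 + D
Σ(formed) = 2×623 = 1246
ΔH = Σ(broken) − Σ(formed) = (976 + D) − (1246) = −270 + D
Setting this equal to +212 kJ gives D = 482 kJ/mol.

D(O=O) ≈ 482 kJ/mol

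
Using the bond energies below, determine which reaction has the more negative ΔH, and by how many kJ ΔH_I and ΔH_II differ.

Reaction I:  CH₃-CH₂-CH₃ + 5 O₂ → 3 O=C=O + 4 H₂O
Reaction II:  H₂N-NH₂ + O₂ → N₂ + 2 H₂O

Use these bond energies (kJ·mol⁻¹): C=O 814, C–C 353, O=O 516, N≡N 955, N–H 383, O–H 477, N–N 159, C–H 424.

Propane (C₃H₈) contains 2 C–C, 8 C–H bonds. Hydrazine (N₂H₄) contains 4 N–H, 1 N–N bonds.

Reaction I:
  Bonds broken (reactants):
    C–C: 2 × 353 = 706
    C–H: 8 × 424 = 3392
    O=O: 5 × 516 = 2580
    Σ(broken) = 6678 kJ
  Bonds formed (products):
    C=O: 6 × 814 = 4884
    O–H: 8 × 477 = 3816
    Σ(formed) = 8700 kJ
  ΔH_I = 6678 − 8700 = −2022 kJ
Reaction II:
  Bonds broken (reactants):
    N–H: 4 × 383 = 1532
    N–N: 1 × 159 = 159
    O=O: 1 × 516 = 516
    Σ(broken) = 2207 kJ
  Bonds formed (products):
    N≡N: 1 × 955 = 955
    O–H: 4 × 477 = 1908
    Σ(formed) = 2863 kJ
  ΔH_II = 2207 − 2863 = −656 kJ
ΔH_I − ΔH_II = −1366 kJ, so reaction I has the more negative ΔH; |ΔH_I − ΔH_II| = 1366 kJ.

Reaction I, by 1366 kJ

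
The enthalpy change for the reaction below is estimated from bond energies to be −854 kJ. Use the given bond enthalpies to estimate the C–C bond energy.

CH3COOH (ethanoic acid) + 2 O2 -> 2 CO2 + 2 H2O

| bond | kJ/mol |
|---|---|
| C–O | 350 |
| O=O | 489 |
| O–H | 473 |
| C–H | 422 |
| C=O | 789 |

Let D be the C–C bond energy.
Σ(broken) = 1×D + 3×422 + 1×350 + 1×789 + 1×473 + 2×489 = 3856 + D
Σ(formed) = 4×789 + 4×473 = 5048
ΔH = Σ(broken) − Σ(formed) = (3856 + D) − (5048) = −1192 + D
Setting this equal to −854 kJ gives D = 338 kJ/mol.

D(C–C) ≈ 338 kJ/mol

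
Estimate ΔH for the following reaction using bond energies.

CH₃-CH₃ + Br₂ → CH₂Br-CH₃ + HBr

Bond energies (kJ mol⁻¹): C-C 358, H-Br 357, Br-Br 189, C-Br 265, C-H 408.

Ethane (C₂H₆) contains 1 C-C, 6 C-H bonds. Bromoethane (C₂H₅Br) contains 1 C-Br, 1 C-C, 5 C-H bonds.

ΔH ≈ −25 kJ

Bonds broken (reactants):
  Br-Br: 1 × 189 = 189
  C-C: 1 × 358 = 358
  C-H: 6 × 408 = 2448
  Σ(broken) = 2995 kJ
Bonds formed (products):
  C-Br: 1 × 265 = 265
  C-C: 1 × 358 = 358
  C-H: 5 × 408 = 2040
  H-Br: 1 × 357 = 357
  Σ(formed) = 3020 kJ
ΔH = Σ(broken) − Σ(formed) = 2995 − 3020 = −25 kJ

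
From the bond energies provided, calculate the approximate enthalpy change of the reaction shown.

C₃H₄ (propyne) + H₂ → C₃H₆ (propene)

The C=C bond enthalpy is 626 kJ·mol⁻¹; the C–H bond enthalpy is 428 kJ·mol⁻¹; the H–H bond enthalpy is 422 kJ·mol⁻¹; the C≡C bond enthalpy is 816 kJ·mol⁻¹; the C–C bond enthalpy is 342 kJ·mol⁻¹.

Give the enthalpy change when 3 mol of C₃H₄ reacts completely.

Bonds broken (reactants):
  C≡C: 1 × 816 = 816
  C–C: 1 × 342 = 342
  C–H: 4 × 428 = 1712
  H–H: 1 × 422 = 422
  Σ(broken) = 3292 kJ
Bonds formed (products):
  C–C: 1 × 342 = 342
  C–H: 6 × 428 = 2568
  C=C: 1 × 626 = 626
  Σ(formed) = 3536 kJ
ΔH = Σ(broken) − Σ(formed) = 3292 − 3536 = −244 kJ
For 3× the reaction as written: 3 × (−244) = −732 kJ

ΔH = −732 kJ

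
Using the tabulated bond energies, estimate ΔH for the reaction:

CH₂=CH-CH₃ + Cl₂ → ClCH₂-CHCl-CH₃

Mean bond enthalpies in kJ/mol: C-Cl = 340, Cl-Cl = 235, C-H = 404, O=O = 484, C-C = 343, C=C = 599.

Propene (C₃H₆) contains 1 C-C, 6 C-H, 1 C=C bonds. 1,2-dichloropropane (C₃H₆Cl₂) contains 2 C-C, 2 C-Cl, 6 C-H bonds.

ΔH ≈ −189 kJ

Bonds broken (reactants):
  C-C: 1 × 343 = 343
  C-H: 6 × 404 = 2424
  C=C: 1 × 599 = 599
  Cl-Cl: 1 × 235 = 235
  Σ(broken) = 3601 kJ
Bonds formed (products):
  C-C: 2 × 343 = 686
  C-Cl: 2 × 340 = 680
  C-H: 6 × 404 = 2424
  Σ(formed) = 3790 kJ
ΔH = Σ(broken) − Σ(formed) = 3601 − 3790 = −189 kJ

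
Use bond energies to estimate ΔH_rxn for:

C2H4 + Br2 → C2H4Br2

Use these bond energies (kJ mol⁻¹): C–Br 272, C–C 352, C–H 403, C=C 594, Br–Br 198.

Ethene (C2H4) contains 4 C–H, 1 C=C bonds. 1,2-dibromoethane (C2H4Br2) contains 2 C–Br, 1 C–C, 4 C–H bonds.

Bonds broken (reactants):
  Br–Br: 1 × 198 = 198
  C–H: 4 × 403 = 1612
  C=C: 1 × 594 = 594
  Σ(broken) = 2404 kJ
Bonds formed (products):
  C–Br: 2 × 272 = 544
  C–C: 1 × 352 = 352
  C–H: 4 × 403 = 1612
  Σ(formed) = 2508 kJ
ΔH = Σ(broken) − Σ(formed) = 2404 − 2508 = −104 kJ

ΔH ≈ −104 kJ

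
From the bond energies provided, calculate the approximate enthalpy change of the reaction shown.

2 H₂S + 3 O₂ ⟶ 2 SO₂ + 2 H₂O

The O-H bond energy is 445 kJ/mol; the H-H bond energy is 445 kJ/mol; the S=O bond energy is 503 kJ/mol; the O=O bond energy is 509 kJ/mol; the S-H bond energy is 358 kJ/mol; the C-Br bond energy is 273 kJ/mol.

ΔH ≈ −833 kJ

Bonds broken (reactants):
  O=O: 3 × 509 = 1527
  S-H: 4 × 358 = 1432
  Σ(broken) = 2959 kJ
Bonds formed (products):
  O-H: 4 × 445 = 1780
  S=O: 4 × 503 = 2012
  Σ(formed) = 3792 kJ
ΔH = Σ(broken) − Σ(formed) = 2959 − 3792 = −833 kJ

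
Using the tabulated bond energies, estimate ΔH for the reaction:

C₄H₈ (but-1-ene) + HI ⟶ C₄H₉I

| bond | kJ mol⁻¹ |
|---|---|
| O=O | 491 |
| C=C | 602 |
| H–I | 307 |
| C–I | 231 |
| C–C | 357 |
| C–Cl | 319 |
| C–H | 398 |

ΔH ≈ −77 kJ

Bonds broken (reactants):
  C–C: 2 × 357 = 714
  C–H: 8 × 398 = 3184
  C=C: 1 × 602 = 602
  H–I: 1 × 307 = 307
  Σ(broken) = 4807 kJ
Bonds formed (products):
  C–C: 3 × 357 = 1071
  C–H: 9 × 398 = 3582
  C–I: 1 × 231 = 231
  Σ(formed) = 4884 kJ
ΔH = Σ(broken) − Σ(formed) = 4807 − 4884 = −77 kJ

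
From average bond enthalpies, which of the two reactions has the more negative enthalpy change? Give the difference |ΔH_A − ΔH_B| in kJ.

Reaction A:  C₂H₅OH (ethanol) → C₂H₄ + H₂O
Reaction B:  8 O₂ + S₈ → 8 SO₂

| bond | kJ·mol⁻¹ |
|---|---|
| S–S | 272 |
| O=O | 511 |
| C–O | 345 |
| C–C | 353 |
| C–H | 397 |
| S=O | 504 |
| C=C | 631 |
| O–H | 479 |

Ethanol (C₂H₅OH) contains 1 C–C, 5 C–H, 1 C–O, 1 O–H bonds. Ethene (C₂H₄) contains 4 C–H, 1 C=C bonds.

Reaction B, by 1785 kJ

Reaction A:
  Bonds broken (reactants):
    C–C: 1 × 353 = 353
    C–H: 5 × 397 = 1985
    C–O: 1 × 345 = 345
    O–H: 1 × 479 = 479
    Σ(broken) = 3162 kJ
  Bonds formed (products):
    C–H: 4 × 397 = 1588
    C=C: 1 × 631 = 631
    O–H: 2 × 479 = 958
    Σ(formed) = 3177 kJ
  ΔH_A = 3162 − 3177 = −15 kJ
Reaction B:
  Bonds broken (reactants):
    O=O: 8 × 511 = 4088
    S–S: 8 × 272 = 2176
    Σ(broken) = 6264 kJ
  Bonds formed (products):
    S=O: 16 × 504 = 8064
    Σ(formed) = 8064 kJ
  ΔH_B = 6264 − 8064 = −1800 kJ
ΔH_A − ΔH_B = +1785 kJ, so reaction B has the more negative ΔH; |ΔH_A − ΔH_B| = 1785 kJ.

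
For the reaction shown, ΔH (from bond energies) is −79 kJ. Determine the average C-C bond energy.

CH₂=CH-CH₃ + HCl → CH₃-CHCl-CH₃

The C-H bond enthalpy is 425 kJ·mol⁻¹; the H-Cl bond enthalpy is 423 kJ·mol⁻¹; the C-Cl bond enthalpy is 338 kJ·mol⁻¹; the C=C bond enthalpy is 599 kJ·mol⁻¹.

Let D be the C-C bond energy.
Σ(broken) = 1×D + 6×425 + 1×599 + 1×423 = 3572 + D
Σ(formed) = 2×D + 1×338 + 7×425 = 3313 + 2D
ΔH = Σ(broken) − Σ(formed) = (3572 + D) − (3313 + 2D) = +259 − D
Setting this equal to −79 kJ gives D = 338 kJ/mol.

D(C-C) ≈ 338 kJ/mol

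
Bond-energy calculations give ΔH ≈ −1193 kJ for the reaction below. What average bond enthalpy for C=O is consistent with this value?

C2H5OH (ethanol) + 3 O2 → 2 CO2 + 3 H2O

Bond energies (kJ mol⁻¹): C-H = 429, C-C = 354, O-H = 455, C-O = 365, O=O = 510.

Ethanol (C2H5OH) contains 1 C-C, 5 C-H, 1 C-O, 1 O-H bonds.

D(C=O) ≈ 828 kJ/mol

Let D be the C=O bond energy.
Σ(broken) = 1×354 + 5×429 + 1×365 + 1×455 + 3×510 = 4849
Σ(formed) = 4×D + 6×455 = 2730 + 4D
ΔH = Σ(broken) − Σ(formed) = (4849) − (2730 + 4D) = +2119 − 4D
Setting this equal to −1193 kJ gives 4D = 3312, so D = 828 kJ/mol.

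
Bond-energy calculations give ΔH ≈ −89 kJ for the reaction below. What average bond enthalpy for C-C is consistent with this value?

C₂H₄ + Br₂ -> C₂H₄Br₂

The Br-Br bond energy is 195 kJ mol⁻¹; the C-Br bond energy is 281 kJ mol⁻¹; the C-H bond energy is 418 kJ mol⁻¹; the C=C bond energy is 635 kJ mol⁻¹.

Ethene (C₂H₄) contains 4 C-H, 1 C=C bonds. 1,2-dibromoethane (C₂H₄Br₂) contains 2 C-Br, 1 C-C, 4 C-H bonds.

Let D be the C-C bond energy.
Σ(broken) = 1×195 + 4×418 + 1×635 = 2502
Σ(formed) = 2×281 + 1×D + 4×418 = 2234 + D
ΔH = Σ(broken) − Σ(formed) = (2502) − (2234 + D) = +268 − D
Setting this equal to −89 kJ gives D = 357 kJ/mol.

D(C-C) ≈ 357 kJ/mol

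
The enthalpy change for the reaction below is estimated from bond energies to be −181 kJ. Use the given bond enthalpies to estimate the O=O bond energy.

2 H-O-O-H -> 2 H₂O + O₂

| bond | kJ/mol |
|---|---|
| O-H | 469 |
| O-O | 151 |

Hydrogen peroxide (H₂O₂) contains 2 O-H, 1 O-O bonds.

Let D be the O=O bond energy.
Σ(broken) = 4×469 + 2×151 = 2178
Σ(formed) = 4×469 + 1×D = 1876 + D
ΔH = Σ(broken) − Σ(formed) = (2178) − (1876 + D) = +302 − D
Setting this equal to −181 kJ gives D = 483 kJ/mol.

D(O=O) ≈ 483 kJ/mol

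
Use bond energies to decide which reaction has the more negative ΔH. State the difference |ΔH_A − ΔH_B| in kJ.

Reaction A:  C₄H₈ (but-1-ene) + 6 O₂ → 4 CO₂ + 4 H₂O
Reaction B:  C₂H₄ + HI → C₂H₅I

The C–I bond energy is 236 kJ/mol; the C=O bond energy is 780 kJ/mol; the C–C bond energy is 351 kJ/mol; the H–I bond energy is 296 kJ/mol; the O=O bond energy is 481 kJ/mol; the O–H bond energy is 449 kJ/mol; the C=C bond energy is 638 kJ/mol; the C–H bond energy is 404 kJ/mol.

Reaction A, by 2317 kJ

Reaction A:
  Bonds broken (reactants):
    C–C: 2 × 351 = 702
    C–H: 8 × 404 = 3232
    C=C: 1 × 638 = 638
    O=O: 6 × 481 = 2886
    Σ(broken) = 7458 kJ
  Bonds formed (products):
    C=O: 8 × 780 = 6240
    O–H: 8 × 449 = 3592
    Σ(formed) = 9832 kJ
  ΔH_A = 7458 − 9832 = −2374 kJ
Reaction B:
  Bonds broken (reactants):
    C–H: 4 × 404 = 1616
    C=C: 1 × 638 = 638
    H–I: 1 × 296 = 296
    Σ(broken) = 2550 kJ
  Bonds formed (products):
    C–C: 1 × 351 = 351
    C–H: 5 × 404 = 2020
    C–I: 1 × 236 = 236
    Σ(formed) = 2607 kJ
  ΔH_B = 2550 − 2607 = −57 kJ
ΔH_A − ΔH_B = −2317 kJ, so reaction A has the more negative ΔH; |ΔH_A − ΔH_B| = 2317 kJ.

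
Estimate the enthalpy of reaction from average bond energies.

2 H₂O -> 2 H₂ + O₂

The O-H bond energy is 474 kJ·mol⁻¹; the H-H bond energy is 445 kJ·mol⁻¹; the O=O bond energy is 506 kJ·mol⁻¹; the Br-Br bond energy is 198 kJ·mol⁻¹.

Bonds broken (reactants):
  O-H: 4 × 474 = 1896
  Σ(broken) = 1896 kJ
Bonds formed (products):
  H-H: 2 × 445 = 890
  O=O: 1 × 506 = 506
  Σ(formed) = 1396 kJ
ΔH = Σ(broken) − Σ(formed) = 1896 − 1396 = +500 kJ

ΔH ≈ +500 kJ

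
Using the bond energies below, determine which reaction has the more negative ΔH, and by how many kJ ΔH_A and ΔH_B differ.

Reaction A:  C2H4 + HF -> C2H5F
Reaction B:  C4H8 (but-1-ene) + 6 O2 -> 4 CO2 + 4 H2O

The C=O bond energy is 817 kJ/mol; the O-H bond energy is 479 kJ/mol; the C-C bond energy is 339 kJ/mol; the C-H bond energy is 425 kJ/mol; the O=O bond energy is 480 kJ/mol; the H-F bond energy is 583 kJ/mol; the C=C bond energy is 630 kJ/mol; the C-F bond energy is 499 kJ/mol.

Reaction B, by 2730 kJ

Reaction A:
  Bonds broken (reactants):
    C-H: 4 × 425 = 1700
    C=C: 1 × 630 = 630
    H-F: 1 × 583 = 583
    Σ(broken) = 2913 kJ
  Bonds formed (products):
    C-C: 1 × 339 = 339
    C-F: 1 × 499 = 499
    C-H: 5 × 425 = 2125
    Σ(formed) = 2963 kJ
  ΔH_A = 2913 − 2963 = −50 kJ
Reaction B:
  Bonds broken (reactants):
    C-C: 2 × 339 = 678
    C-H: 8 × 425 = 3400
    C=C: 1 × 630 = 630
    O=O: 6 × 480 = 2880
    Σ(broken) = 7588 kJ
  Bonds formed (products):
    C=O: 8 × 817 = 6536
    O-H: 8 × 479 = 3832
    Σ(formed) = 10368 kJ
  ΔH_B = 7588 − 10368 = −2780 kJ
ΔH_A − ΔH_B = +2730 kJ, so reaction B has the more negative ΔH; |ΔH_A − ΔH_B| = 2730 kJ.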